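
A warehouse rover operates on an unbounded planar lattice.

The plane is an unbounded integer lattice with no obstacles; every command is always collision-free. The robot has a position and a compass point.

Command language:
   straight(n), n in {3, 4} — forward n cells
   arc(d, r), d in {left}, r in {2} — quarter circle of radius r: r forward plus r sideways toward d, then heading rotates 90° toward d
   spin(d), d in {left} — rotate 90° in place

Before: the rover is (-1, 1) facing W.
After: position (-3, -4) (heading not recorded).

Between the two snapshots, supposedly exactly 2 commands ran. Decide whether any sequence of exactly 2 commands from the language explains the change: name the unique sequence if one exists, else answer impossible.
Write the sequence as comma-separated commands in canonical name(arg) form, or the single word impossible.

arc(left, 2), straight(3)

key: running straight(3) before arc(left, 2) would end elsewhere — order is forced
begin: (-1, 1) facing W
t=1 arc(left, 2) ⇒ (-3, -1) facing S
t=2 straight(3) ⇒ (-3, -4) facing S
no other 2-command option fits: unique.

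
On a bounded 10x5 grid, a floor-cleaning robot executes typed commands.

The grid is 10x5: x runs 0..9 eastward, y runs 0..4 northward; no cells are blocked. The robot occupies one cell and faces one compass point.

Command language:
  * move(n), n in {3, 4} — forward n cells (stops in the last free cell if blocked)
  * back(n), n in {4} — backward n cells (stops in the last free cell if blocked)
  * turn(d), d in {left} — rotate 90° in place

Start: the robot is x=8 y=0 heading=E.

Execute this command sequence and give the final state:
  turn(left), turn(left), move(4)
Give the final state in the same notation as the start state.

from: x=8 y=0 heading=E
[1] after turn(left): x=8 y=0 heading=N
[2] after turn(left): x=8 y=0 heading=W
[3] after move(4): x=4 y=0 heading=W

x=4 y=0 heading=W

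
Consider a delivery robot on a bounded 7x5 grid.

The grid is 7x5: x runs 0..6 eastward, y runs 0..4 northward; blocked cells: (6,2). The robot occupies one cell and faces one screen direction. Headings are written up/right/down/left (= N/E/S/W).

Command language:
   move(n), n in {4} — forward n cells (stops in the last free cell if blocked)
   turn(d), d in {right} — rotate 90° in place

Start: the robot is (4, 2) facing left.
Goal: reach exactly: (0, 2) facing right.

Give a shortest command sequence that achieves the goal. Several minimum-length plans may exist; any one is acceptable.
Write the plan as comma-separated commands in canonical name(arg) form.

initial: (4, 2) facing left
step 1 (move(4)): (0, 2) facing left
step 2 (turn(right)): (0, 2) facing up
step 3 (turn(right)): (0, 2) facing right
shorter routes all fall short; 3 is best.

move(4), turn(right), turn(right)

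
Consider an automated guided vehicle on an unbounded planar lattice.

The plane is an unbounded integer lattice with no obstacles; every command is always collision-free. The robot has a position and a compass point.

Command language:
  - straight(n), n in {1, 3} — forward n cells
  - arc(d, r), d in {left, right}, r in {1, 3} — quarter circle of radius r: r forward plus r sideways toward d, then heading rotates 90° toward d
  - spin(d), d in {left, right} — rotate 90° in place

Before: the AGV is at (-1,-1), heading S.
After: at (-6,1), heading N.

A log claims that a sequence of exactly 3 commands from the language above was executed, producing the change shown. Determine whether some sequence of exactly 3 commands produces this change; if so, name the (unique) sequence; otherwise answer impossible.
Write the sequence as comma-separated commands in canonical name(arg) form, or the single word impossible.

key: position moved to (-6,1) AND the heading swung to N — translation plus rotation needed
t0: at (-1,-1), heading S
t=1 arc(right, 1) ⇒ at (-2,-2), heading W
t=2 straight(1) ⇒ at (-3,-2), heading W
t=3 arc(right, 3) ⇒ at (-6,1), heading N
all 512 alternatives checked — unique.

arc(right, 1), straight(1), arc(right, 3)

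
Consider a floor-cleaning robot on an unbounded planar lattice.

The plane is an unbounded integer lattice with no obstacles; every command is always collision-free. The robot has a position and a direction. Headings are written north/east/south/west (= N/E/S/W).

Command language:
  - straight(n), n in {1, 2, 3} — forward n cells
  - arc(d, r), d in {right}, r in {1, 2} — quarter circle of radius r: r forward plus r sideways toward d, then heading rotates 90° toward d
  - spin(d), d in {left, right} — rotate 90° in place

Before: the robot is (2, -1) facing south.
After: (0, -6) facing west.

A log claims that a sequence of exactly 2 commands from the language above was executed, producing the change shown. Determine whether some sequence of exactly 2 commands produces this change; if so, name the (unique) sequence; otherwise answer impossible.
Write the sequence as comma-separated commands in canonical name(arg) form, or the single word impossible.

straight(3), arc(right, 2)

key: cell and facing (now W) both changed — the 2 commands mix motion and turning
t0: (2, -1) facing south
step 1 (straight(3)): (2, -4) facing south
step 2 (arc(right, 2)): (0, -6) facing west
no rival 2-sequence matches.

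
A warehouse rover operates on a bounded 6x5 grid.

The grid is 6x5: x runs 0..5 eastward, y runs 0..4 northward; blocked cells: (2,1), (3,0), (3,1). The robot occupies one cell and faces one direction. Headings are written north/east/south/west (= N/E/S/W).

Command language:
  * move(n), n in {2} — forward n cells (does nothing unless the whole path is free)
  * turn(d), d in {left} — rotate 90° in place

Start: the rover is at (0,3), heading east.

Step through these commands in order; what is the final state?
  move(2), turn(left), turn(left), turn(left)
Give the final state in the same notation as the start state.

begin: at (0,3), heading east
step 1 (move(2)): at (2,3), heading east
step 2 (turn(left)): at (2,3), heading north
step 3 (turn(left)): at (2,3), heading west
step 4 (turn(left)): at (2,3), heading south

at (2,3), heading south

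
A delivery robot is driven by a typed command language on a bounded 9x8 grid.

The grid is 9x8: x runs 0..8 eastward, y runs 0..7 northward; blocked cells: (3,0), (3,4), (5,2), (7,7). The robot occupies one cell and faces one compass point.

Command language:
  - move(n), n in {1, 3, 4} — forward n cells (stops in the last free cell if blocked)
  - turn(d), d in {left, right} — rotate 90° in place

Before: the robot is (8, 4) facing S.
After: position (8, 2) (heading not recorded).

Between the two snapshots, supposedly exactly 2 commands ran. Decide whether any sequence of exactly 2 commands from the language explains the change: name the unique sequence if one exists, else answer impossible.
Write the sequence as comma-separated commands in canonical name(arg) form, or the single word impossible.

start: (8, 4) facing S
step 1 (move(1)): (8, 3) facing S
step 2 (move(1)): (8, 2) facing S
no rival 2-sequence matches.

move(1), move(1)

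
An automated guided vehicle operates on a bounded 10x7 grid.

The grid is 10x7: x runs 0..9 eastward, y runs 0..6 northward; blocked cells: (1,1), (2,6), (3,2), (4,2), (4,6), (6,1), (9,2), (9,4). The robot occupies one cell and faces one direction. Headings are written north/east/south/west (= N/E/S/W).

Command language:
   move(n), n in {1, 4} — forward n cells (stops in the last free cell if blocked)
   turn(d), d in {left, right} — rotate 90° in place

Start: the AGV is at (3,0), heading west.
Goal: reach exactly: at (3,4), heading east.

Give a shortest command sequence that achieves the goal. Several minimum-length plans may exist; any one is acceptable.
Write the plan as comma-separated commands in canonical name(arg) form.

move(1), turn(right), move(4), turn(right), move(1)

from: at (3,0), heading west
1. move(1) → at (2,0), heading west
2. turn(right) → at (2,0), heading north
3. move(4) → at (2,4), heading north
4. turn(right) → at (2,4), heading east
5. move(1) → at (3,4), heading east
nothing shorter than 5 reaches the goal.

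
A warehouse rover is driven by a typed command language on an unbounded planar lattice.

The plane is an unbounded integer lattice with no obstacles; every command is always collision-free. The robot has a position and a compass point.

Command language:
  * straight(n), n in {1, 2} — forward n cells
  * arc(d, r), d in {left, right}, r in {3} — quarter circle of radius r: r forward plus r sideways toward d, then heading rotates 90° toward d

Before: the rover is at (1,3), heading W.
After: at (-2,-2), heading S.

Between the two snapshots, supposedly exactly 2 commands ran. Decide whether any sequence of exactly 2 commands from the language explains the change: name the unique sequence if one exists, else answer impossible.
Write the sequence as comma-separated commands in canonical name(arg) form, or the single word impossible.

arc(left, 3), straight(2)

key: order matters: swapping arc(left, 3) and straight(2) lands elsewhere
start: at (1,3), heading W
step 1 (arc(left, 3)): at (-2,0), heading S
step 2 (straight(2)): at (-2,-2), heading S
all 16 alternatives checked — unique.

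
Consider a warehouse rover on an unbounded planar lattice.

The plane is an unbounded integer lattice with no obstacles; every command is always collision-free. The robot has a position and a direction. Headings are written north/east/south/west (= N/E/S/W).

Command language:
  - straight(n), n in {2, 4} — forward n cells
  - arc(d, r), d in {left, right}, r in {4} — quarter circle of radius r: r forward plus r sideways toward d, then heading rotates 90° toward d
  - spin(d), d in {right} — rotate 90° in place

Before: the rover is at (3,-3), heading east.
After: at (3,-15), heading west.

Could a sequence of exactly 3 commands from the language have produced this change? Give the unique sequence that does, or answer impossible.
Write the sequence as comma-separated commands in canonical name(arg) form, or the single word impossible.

arc(right, 4), straight(4), arc(right, 4)

key: position moved to (3,-15) AND the heading swung to W — translation plus rotation needed
begin: at (3,-3), heading east
step 1 (arc(right, 4)): at (7,-7), heading south
step 2 (straight(4)): at (7,-11), heading south
step 3 (arc(right, 4)): at (3,-15), heading west
no other 3-command option fits: unique.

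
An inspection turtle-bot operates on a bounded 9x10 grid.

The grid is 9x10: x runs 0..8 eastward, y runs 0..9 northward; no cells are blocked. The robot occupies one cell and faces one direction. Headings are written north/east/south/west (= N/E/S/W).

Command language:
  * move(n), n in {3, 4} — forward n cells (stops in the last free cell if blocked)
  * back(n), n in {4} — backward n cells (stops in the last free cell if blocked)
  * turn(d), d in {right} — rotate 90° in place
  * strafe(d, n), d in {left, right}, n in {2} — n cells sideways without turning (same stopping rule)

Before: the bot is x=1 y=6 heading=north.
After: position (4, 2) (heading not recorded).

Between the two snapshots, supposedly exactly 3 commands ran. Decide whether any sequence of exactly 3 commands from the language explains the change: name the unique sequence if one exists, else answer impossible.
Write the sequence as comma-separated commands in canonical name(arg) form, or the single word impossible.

key: order matters: swapping back(4) and move(3) lands elsewhere
t0: x=1 y=6 heading=north
[1] after back(4): x=1 y=2 heading=north
[2] after turn(right): x=1 y=2 heading=east
[3] after move(3): x=4 y=2 heading=east
no rival 3-sequence matches.

back(4), turn(right), move(3)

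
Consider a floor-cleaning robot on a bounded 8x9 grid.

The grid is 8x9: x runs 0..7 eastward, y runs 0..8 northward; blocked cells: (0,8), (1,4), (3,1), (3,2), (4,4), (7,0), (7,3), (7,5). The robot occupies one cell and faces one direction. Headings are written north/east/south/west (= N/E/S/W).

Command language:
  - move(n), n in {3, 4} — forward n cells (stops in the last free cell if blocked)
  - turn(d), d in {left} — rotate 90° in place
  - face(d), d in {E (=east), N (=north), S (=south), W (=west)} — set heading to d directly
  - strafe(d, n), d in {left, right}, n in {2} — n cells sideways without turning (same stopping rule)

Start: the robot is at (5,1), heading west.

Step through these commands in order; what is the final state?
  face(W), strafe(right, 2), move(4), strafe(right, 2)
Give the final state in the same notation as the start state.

at (1,3), heading west

start: at (5,1), heading west
[1] after face(W): at (5,1), heading west
[2] after strafe(right, 2): at (5,3), heading west
[3] after move(4): at (1,3), heading west
[4] after strafe(right, 2): at (1,3), heading west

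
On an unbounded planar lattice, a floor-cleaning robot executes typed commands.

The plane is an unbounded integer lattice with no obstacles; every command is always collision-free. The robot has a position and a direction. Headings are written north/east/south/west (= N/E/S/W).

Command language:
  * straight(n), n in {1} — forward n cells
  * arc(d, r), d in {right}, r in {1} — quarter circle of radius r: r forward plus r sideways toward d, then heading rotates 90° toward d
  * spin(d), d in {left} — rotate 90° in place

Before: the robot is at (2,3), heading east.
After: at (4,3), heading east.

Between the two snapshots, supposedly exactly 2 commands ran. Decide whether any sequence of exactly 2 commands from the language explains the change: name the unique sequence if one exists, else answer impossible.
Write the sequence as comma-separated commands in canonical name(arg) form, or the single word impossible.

straight(1), straight(1)

key: still facing E at the end — nothing in the sequence rotates
t0: at (2,3), heading east
1. straight(1) → at (3,3), heading east
2. straight(1) → at (4,3), heading east
no other 2-command option fits: unique.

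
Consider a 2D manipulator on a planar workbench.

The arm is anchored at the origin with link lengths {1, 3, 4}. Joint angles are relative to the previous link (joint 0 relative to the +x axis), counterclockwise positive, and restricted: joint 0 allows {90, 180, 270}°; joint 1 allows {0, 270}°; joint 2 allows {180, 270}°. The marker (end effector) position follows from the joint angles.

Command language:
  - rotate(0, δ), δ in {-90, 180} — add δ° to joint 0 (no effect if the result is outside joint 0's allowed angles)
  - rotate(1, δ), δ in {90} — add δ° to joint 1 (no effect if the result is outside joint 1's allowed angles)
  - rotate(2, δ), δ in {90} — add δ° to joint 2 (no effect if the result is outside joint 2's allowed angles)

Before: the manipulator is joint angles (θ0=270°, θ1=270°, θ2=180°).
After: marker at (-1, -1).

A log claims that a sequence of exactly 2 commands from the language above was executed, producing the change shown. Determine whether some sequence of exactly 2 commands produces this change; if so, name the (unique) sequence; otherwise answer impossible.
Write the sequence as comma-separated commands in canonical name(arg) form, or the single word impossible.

rotate(0, -90), rotate(0, 180)

key: order matters: swapping rotate(0, -90) and rotate(0, 180) lands elsewhere
initial: joint angles (θ0=270°, θ1=270°, θ2=180°)
1. rotate(0, -90) → joint angles (θ0=180°, θ1=270°, θ2=180°)
2. rotate(0, 180) → joint angles (θ0=180°, θ1=270°, θ2=180°)
no other 2-command option fits: unique.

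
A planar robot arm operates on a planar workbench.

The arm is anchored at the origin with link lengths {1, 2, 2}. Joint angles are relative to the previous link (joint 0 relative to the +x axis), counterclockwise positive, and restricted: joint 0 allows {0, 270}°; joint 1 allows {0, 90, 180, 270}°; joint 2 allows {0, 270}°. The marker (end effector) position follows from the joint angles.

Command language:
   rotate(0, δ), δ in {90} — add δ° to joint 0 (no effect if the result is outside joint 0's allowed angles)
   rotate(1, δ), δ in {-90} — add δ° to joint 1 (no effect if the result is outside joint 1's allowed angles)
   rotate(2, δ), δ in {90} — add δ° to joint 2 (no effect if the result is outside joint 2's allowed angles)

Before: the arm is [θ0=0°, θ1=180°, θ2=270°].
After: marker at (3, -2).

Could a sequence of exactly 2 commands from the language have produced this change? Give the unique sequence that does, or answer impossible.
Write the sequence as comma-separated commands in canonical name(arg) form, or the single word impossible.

start: [θ0=0°, θ1=180°, θ2=270°]
1. rotate(1, -90) → [θ0=0°, θ1=90°, θ2=270°]
2. rotate(1, -90) → [θ0=0°, θ1=0°, θ2=270°]
all 9 alternatives checked — unique.

rotate(1, -90), rotate(1, -90)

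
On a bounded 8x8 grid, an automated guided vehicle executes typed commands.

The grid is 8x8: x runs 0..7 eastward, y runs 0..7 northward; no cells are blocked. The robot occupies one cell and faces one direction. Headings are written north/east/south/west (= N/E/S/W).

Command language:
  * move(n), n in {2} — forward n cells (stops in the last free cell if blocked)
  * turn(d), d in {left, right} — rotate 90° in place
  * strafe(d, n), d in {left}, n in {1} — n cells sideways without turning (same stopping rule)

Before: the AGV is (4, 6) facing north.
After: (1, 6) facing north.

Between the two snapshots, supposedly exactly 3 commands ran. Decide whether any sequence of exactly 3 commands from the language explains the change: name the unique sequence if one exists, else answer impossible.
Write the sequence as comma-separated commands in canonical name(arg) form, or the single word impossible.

key: heading stays N — no command in the sequence turns
t0: (4, 6) facing north
t=1 strafe(left, 1) ⇒ (3, 6) facing north
t=2 strafe(left, 1) ⇒ (2, 6) facing north
t=3 strafe(left, 1) ⇒ (1, 6) facing north
all 64 alternatives checked — unique.

strafe(left, 1), strafe(left, 1), strafe(left, 1)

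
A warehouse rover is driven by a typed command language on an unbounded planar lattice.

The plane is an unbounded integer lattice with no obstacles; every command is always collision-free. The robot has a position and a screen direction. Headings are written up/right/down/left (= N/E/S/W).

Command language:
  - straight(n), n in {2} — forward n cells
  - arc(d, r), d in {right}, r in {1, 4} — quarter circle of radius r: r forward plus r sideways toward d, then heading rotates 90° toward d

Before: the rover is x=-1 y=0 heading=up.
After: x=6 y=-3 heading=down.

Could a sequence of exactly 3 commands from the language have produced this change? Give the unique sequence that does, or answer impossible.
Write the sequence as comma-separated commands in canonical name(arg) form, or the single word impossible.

arc(right, 1), straight(2), arc(right, 4)

key: cell and facing (now S) both changed — the 3 commands mix motion and turning
start: x=-1 y=0 heading=up
t=1 arc(right, 1) ⇒ x=0 y=1 heading=right
t=2 straight(2) ⇒ x=2 y=1 heading=right
t=3 arc(right, 4) ⇒ x=6 y=-3 heading=down
all 27 alternatives checked — unique.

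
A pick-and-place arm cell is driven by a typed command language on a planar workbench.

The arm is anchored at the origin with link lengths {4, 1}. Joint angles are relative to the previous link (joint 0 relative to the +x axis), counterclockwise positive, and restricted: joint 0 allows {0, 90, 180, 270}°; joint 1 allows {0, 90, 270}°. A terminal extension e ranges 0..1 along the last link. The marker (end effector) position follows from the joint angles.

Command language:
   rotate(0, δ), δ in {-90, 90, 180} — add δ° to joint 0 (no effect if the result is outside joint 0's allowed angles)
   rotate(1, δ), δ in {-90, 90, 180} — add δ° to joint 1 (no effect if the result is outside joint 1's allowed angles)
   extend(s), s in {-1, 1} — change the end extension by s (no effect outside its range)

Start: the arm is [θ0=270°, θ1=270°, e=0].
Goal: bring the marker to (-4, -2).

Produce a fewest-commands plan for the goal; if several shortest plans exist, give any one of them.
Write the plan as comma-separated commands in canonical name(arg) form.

start: [θ0=270°, θ1=270°, e=0]
[1] after rotate(1, 180): [θ0=270°, θ1=90°, e=0]
[2] after rotate(0, -90): [θ0=180°, θ1=90°, e=0]
[3] after extend(1): [θ0=180°, θ1=90°, e=1]
nothing shorter than 3 reaches the goal.

rotate(1, 180), rotate(0, -90), extend(1)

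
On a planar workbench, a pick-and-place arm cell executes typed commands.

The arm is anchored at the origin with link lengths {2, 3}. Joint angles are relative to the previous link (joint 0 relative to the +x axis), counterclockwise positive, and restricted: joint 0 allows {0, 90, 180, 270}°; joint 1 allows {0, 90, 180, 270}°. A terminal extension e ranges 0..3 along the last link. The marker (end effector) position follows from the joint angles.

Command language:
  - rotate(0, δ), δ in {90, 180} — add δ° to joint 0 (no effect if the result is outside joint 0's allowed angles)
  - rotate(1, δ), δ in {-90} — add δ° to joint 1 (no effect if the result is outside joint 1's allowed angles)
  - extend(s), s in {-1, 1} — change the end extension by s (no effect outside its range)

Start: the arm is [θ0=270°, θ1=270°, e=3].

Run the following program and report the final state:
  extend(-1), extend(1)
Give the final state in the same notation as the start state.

[θ0=270°, θ1=270°, e=3]

start: [θ0=270°, θ1=270°, e=3]
1. extend(-1) → [θ0=270°, θ1=270°, e=2]
2. extend(1) → [θ0=270°, θ1=270°, e=3]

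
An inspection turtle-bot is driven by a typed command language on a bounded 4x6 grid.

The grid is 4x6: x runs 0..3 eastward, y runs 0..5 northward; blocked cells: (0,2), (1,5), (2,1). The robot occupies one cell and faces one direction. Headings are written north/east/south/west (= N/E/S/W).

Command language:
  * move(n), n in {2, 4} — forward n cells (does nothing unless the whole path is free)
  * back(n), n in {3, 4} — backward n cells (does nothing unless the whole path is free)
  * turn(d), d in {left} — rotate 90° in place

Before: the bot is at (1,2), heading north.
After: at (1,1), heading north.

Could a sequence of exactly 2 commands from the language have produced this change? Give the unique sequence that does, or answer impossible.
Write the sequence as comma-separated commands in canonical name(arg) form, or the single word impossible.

key: running back(3) before move(2) would end elsewhere — order is forced
from: at (1,2), heading north
1. move(2) → at (1,4), heading north
2. back(3) → at (1,1), heading north
all 25 alternatives checked — unique.

move(2), back(3)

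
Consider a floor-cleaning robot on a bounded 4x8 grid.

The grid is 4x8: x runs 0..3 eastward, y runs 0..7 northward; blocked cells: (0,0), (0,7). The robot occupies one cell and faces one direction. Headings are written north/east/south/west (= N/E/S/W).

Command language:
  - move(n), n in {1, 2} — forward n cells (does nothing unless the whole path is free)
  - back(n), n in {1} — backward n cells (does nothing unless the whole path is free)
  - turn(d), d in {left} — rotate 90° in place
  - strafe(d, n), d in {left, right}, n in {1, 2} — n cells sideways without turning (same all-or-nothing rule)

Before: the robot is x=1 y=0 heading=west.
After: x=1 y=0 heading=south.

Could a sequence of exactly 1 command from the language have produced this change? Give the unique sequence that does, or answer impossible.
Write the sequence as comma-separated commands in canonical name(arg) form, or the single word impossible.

key: parked at (1,0) the whole time — nothing moves the robot
begin: x=1 y=0 heading=west
t=1 turn(left) ⇒ x=1 y=0 heading=south
uniquely the one of 8 1-step routes that fits.

turn(left)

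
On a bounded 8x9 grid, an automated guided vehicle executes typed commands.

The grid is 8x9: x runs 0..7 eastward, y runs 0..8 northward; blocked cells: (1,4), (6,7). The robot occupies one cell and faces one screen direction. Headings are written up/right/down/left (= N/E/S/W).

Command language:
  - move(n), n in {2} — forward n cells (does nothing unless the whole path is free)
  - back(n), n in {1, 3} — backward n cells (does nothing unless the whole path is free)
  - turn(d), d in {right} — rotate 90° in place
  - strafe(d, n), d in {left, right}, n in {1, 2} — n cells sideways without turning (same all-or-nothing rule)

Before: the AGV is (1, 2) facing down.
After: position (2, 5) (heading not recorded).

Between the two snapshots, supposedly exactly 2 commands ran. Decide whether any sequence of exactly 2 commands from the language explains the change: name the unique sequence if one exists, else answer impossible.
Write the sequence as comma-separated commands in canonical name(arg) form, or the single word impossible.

key: order matters: swapping strafe(left, 1) and back(3) lands elsewhere
begin: (1, 2) facing down
[1] after strafe(left, 1): (2, 2) facing down
[2] after back(3): (2, 5) facing down
uniquely the one of 64 2-step routes that fits.

strafe(left, 1), back(3)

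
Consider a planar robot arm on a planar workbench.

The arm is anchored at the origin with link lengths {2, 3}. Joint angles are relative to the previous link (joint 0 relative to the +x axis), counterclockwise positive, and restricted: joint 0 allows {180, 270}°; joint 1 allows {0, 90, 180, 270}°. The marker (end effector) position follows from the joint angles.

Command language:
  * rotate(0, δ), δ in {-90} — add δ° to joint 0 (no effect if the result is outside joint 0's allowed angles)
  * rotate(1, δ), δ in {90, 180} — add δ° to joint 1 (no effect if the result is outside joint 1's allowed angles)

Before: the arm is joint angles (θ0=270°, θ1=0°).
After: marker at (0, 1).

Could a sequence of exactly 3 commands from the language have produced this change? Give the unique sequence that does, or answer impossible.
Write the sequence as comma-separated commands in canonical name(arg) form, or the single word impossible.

rotate(1, 180), rotate(1, 180), rotate(1, 180)

begin: joint angles (θ0=270°, θ1=0°)
1. rotate(1, 180) → joint angles (θ0=270°, θ1=180°)
2. rotate(1, 180) → joint angles (θ0=270°, θ1=0°)
3. rotate(1, 180) → joint angles (θ0=270°, θ1=180°)
all 27 alternatives checked — unique.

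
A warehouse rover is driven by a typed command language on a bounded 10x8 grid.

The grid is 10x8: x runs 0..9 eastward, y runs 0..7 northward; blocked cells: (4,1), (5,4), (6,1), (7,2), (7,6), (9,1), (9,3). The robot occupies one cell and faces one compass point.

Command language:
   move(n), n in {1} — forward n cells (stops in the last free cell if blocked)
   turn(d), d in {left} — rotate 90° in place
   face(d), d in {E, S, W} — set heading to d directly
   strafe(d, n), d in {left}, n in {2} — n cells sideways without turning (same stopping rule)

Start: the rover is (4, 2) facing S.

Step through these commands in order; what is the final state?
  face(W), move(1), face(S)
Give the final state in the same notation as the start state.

(3, 2) facing S

initial: (4, 2) facing S
1. face(W) → (4, 2) facing W
2. move(1) → (3, 2) facing W
3. face(S) → (3, 2) facing S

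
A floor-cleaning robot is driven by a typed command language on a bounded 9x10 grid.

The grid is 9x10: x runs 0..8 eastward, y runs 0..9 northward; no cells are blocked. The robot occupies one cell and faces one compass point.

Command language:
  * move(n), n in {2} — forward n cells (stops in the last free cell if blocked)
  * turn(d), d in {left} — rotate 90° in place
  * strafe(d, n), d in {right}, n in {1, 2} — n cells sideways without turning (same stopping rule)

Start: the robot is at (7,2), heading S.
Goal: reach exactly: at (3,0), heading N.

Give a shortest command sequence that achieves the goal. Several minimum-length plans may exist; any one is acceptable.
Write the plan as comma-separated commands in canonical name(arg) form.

initial: at (7,2), heading S
step 1 (strafe(right, 2)): at (5,2), heading S
step 2 (strafe(right, 2)): at (3,2), heading S
step 3 (turn(left)): at (3,2), heading E
step 4 (strafe(right, 2)): at (3,0), heading E
step 5 (turn(left)): at (3,0), heading N
minimal: 5 command(s), checked below 5.

strafe(right, 2), strafe(right, 2), turn(left), strafe(right, 2), turn(left)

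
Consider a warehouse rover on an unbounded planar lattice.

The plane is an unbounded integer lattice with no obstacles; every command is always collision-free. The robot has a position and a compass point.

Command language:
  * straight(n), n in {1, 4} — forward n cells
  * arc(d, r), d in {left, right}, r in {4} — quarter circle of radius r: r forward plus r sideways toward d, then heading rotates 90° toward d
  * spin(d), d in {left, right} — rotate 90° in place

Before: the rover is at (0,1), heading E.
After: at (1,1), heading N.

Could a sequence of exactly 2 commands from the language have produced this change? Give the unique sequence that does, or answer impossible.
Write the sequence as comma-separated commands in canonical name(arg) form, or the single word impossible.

key: cell and facing (now N) both changed — the 2 commands mix motion and turning
start: at (0,1), heading E
t=1 straight(1) ⇒ at (1,1), heading E
t=2 spin(left) ⇒ at (1,1), heading N
no rival 2-sequence matches.

straight(1), spin(left)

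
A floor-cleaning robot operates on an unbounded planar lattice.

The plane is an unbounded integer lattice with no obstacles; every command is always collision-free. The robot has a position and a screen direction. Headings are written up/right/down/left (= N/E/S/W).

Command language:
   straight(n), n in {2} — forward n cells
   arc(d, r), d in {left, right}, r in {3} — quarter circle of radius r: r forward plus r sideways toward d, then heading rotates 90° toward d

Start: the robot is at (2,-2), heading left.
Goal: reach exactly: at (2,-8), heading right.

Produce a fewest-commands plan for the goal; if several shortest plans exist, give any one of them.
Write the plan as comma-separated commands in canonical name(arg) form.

t0: at (2,-2), heading left
step 1 (arc(left, 3)): at (-1,-5), heading down
step 2 (arc(left, 3)): at (2,-8), heading right
shorter routes all fall short; 2 is best.

arc(left, 3), arc(left, 3)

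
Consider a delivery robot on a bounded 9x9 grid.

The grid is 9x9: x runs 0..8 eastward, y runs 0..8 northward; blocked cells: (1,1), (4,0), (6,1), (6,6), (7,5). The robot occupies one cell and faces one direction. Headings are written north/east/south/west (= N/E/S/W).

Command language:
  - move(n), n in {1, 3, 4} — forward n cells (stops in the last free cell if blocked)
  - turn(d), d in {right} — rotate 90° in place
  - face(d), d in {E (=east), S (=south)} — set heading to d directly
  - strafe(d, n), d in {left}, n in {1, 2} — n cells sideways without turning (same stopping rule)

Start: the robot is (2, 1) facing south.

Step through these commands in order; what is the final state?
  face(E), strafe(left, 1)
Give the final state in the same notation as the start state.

(2, 2) facing east

start: (2, 1) facing south
[1] after face(E): (2, 1) facing east
[2] after strafe(left, 1): (2, 2) facing east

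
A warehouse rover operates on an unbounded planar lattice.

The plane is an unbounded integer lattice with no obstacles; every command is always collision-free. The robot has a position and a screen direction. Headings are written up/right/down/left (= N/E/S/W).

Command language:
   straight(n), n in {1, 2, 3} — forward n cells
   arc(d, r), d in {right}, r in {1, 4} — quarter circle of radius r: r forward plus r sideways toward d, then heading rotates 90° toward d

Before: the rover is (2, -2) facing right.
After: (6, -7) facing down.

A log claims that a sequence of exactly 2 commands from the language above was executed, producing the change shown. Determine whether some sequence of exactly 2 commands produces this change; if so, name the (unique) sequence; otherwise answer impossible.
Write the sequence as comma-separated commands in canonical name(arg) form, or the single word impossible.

key: order matters: swapping arc(right, 4) and straight(1) lands elsewhere
begin: (2, -2) facing right
step 1 (arc(right, 4)): (6, -6) facing down
step 2 (straight(1)): (6, -7) facing down
no rival 2-sequence matches.

arc(right, 4), straight(1)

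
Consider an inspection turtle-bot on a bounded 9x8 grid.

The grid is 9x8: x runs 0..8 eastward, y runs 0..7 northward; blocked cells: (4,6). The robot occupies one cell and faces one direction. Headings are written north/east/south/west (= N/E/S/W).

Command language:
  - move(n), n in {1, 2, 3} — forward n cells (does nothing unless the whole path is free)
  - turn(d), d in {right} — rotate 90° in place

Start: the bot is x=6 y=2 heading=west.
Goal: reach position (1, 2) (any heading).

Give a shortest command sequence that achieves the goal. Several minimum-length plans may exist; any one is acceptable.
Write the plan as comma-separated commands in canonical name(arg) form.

move(3), move(2)

t0: x=6 y=2 heading=west
[1] after move(3): x=3 y=2 heading=west
[2] after move(2): x=1 y=2 heading=west
shorter routes all fall short; 2 is best.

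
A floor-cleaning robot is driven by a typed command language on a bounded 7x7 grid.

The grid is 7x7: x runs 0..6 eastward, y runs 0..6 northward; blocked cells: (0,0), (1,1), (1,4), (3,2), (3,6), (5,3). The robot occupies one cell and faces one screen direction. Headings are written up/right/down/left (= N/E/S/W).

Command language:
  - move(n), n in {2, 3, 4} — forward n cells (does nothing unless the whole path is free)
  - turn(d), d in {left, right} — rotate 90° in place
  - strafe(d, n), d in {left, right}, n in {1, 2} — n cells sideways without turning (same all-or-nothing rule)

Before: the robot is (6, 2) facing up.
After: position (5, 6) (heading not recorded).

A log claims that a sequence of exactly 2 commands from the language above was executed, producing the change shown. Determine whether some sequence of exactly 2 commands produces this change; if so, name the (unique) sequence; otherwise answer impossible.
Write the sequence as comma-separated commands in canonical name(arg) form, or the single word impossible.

key: order matters: swapping move(4) and strafe(left, 1) lands elsewhere
begin: (6, 2) facing up
step 1 (move(4)): (6, 6) facing up
step 2 (strafe(left, 1)): (5, 6) facing up
all 81 alternatives checked — unique.

move(4), strafe(left, 1)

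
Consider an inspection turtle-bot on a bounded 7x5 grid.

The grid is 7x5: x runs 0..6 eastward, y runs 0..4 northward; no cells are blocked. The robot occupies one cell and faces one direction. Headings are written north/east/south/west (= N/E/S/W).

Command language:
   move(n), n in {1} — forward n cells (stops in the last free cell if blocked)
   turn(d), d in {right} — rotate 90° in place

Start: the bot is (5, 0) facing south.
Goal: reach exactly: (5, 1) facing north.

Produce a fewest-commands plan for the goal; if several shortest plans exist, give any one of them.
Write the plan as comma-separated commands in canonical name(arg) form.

initial: (5, 0) facing south
1. turn(right) → (5, 0) facing west
2. turn(right) → (5, 0) facing north
3. move(1) → (5, 1) facing north
no 2-step plan works, so 3 is optimal.

turn(right), turn(right), move(1)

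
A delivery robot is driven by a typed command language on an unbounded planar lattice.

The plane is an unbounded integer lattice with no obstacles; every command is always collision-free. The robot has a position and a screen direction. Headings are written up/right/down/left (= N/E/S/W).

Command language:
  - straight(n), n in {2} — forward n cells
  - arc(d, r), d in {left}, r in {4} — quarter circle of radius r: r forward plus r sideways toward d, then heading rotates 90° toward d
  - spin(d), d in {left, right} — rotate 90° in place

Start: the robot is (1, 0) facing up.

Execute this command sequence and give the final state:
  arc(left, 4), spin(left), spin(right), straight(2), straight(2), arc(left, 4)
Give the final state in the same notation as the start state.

(-11, 0) facing down

t0: (1, 0) facing up
[1] after arc(left, 4): (-3, 4) facing left
[2] after spin(left): (-3, 4) facing down
[3] after spin(right): (-3, 4) facing left
[4] after straight(2): (-5, 4) facing left
[5] after straight(2): (-7, 4) facing left
[6] after arc(left, 4): (-11, 0) facing down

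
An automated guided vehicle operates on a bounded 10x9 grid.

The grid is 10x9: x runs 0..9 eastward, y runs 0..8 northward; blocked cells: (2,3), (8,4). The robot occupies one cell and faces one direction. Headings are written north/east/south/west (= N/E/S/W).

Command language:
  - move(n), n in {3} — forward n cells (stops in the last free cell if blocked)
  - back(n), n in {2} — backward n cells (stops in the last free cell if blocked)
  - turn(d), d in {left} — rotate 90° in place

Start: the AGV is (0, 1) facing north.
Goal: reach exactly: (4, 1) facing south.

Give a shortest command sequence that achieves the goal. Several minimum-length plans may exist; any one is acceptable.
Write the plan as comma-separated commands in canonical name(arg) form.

turn(left), back(2), back(2), turn(left)

start: (0, 1) facing north
[1] after turn(left): (0, 1) facing west
[2] after back(2): (2, 1) facing west
[3] after back(2): (4, 1) facing west
[4] after turn(left): (4, 1) facing south
minimal: 4 command(s), checked below 4.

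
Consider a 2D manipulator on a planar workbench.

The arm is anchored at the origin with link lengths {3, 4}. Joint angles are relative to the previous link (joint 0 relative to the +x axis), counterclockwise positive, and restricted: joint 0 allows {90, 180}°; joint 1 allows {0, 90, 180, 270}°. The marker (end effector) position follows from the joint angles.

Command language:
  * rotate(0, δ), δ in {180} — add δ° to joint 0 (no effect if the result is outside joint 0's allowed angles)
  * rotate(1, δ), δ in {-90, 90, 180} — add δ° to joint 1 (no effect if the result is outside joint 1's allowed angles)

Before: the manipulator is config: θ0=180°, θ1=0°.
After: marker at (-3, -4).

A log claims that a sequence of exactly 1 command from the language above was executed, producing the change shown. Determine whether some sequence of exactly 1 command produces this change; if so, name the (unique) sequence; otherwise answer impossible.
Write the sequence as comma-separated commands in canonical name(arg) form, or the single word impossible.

from: config: θ0=180°, θ1=0°
step 1 (rotate(1, 90)): config: θ0=180°, θ1=90°
all 4 alternatives checked — unique.

rotate(1, 90)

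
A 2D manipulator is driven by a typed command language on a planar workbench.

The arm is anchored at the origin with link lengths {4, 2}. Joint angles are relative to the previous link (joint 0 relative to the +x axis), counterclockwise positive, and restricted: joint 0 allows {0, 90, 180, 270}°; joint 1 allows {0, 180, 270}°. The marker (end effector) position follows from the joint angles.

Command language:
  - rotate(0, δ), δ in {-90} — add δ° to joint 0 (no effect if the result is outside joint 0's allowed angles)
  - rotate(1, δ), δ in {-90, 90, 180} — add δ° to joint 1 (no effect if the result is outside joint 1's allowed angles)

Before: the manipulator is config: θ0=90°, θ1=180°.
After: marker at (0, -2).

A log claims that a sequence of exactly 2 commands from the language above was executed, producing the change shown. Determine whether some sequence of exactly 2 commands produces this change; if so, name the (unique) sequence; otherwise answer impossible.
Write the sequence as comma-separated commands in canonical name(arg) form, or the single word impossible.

rotate(0, -90), rotate(0, -90)

from: config: θ0=90°, θ1=180°
1. rotate(0, -90) → config: θ0=0°, θ1=180°
2. rotate(0, -90) → config: θ0=270°, θ1=180°
all 16 alternatives checked — unique.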